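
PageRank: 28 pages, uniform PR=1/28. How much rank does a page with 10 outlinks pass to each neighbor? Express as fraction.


Initial PR = 1/28 = 1/28
Outlinks = 10
Contribution per link = PR / outlinks
= 1/28 / 10
= 1/280

1/280


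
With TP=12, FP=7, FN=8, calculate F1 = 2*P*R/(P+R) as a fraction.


F1 = 2 * P * R / (P + R)
P = TP/(TP+FP) = 12/19 = 12/19
R = TP/(TP+FN) = 12/20 = 3/5
2 * P * R = 2 * 12/19 * 3/5 = 72/95
P + R = 12/19 + 3/5 = 117/95
F1 = 72/95 / 117/95 = 8/13

8/13


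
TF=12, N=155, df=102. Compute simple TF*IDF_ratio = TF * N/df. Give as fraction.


TF * (N/df)
= 12 * (155/102)
= 12 * 155/102
= 310/17

310/17


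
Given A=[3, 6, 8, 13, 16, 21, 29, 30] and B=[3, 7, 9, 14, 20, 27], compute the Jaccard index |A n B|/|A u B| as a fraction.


A intersect B = [3]
|A intersect B| = 1
A union B = [3, 6, 7, 8, 9, 13, 14, 16, 20, 21, 27, 29, 30]
|A union B| = 13
Jaccard = 1/13 = 1/13

1/13


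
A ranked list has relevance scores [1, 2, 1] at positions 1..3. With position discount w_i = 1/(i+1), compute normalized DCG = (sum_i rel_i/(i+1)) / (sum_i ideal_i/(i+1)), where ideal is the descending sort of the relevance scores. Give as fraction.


Position discount weights w_i = 1/(i+1) for i=1..3:
Weights = [1/2, 1/3, 1/4]
Actual relevance: [1, 2, 1]
DCG = 1/2 + 2/3 + 1/4 = 17/12
Ideal relevance (sorted desc): [2, 1, 1]
Ideal DCG = 2/2 + 1/3 + 1/4 = 19/12
nDCG = DCG / ideal_DCG = 17/12 / 19/12 = 17/19

17/19


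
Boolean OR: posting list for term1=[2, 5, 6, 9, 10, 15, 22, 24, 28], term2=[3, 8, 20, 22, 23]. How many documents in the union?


Boolean OR: find union of posting lists
term1 docs: [2, 5, 6, 9, 10, 15, 22, 24, 28]
term2 docs: [3, 8, 20, 22, 23]
Union: [2, 3, 5, 6, 8, 9, 10, 15, 20, 22, 23, 24, 28]
|union| = 13

13


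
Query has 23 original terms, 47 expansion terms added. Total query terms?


Original terms: 23
Expansion terms: 47
Total = 23 + 47 = 70

70


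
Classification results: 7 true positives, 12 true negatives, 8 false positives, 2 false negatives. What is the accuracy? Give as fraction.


Accuracy = (TP + TN) / (TP + TN + FP + FN)
TP + TN = 7 + 12 = 19
Total = 7 + 12 + 8 + 2 = 29
Accuracy = 19 / 29 = 19/29

19/29


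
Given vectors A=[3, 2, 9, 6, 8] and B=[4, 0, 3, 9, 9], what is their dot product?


Dot product = sum of element-wise products
A[0]*B[0] = 3*4 = 12
A[1]*B[1] = 2*0 = 0
A[2]*B[2] = 9*3 = 27
A[3]*B[3] = 6*9 = 54
A[4]*B[4] = 8*9 = 72
Sum = 12 + 0 + 27 + 54 + 72 = 165

165


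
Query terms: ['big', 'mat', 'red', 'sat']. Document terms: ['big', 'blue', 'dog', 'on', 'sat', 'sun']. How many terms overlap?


Query terms: ['big', 'mat', 'red', 'sat']
Document terms: ['big', 'blue', 'dog', 'on', 'sat', 'sun']
Common terms: ['big', 'sat']
Overlap count = 2

2


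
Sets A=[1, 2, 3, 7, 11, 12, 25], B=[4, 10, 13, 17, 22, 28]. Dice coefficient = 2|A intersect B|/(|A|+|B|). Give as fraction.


A intersect B = []
|A intersect B| = 0
|A| = 7, |B| = 6
Dice = 2*0 / (7+6)
= 0 / 13 = 0

0


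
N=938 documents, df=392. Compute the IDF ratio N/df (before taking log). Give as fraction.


IDF ratio = N / df
= 938 / 392
= 67/28

67/28


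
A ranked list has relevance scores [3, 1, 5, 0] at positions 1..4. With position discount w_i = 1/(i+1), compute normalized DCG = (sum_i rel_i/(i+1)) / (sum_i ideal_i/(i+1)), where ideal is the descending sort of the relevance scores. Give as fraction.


Position discount weights w_i = 1/(i+1) for i=1..4:
Weights = [1/2, 1/3, 1/4, 1/5]
Actual relevance: [3, 1, 5, 0]
DCG = 3/2 + 1/3 + 5/4 + 0/5 = 37/12
Ideal relevance (sorted desc): [5, 3, 1, 0]
Ideal DCG = 5/2 + 3/3 + 1/4 + 0/5 = 15/4
nDCG = DCG / ideal_DCG = 37/12 / 15/4 = 37/45

37/45


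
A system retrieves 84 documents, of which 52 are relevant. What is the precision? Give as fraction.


Precision = relevant_retrieved / total_retrieved
= 52 / 84
= 52 / (52 + 32)
= 13/21

13/21


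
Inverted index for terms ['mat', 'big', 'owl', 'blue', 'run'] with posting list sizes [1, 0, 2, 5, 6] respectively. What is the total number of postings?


Summing posting list sizes:
'mat': 1 postings
'big': 0 postings
'owl': 2 postings
'blue': 5 postings
'run': 6 postings
Total = 1 + 0 + 2 + 5 + 6 = 14

14


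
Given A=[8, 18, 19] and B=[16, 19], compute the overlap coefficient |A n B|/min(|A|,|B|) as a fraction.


A intersect B = [19]
|A intersect B| = 1
min(|A|, |B|) = min(3, 2) = 2
Overlap = 1 / 2 = 1/2

1/2


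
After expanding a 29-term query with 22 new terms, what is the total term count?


Original terms: 29
Expansion terms: 22
Total = 29 + 22 = 51

51


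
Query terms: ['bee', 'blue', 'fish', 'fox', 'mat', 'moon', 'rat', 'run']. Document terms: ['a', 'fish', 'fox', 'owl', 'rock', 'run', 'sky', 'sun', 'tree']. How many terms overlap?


Query terms: ['bee', 'blue', 'fish', 'fox', 'mat', 'moon', 'rat', 'run']
Document terms: ['a', 'fish', 'fox', 'owl', 'rock', 'run', 'sky', 'sun', 'tree']
Common terms: ['fish', 'fox', 'run']
Overlap count = 3

3


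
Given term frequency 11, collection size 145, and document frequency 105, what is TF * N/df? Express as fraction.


TF * (N/df)
= 11 * (145/105)
= 11 * 29/21
= 319/21

319/21


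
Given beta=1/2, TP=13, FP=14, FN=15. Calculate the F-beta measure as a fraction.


P = TP/(TP+FP) = 13/27 = 13/27
R = TP/(TP+FN) = 13/28 = 13/28
beta^2 = 1/2^2 = 1/4
(1 + beta^2) = 5/4
Numerator = (1+beta^2)*P*R = 845/3024
Denominator = beta^2*P + R = 13/108 + 13/28 = 221/378
F_beta = 65/136

65/136


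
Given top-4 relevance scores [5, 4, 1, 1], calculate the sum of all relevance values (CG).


Cumulative Gain = sum of relevance scores
Position 1: rel=5, running sum=5
Position 2: rel=4, running sum=9
Position 3: rel=1, running sum=10
Position 4: rel=1, running sum=11
CG = 11

11


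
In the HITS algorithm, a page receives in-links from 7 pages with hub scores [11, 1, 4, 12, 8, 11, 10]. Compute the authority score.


Authority = sum of hub scores of in-linkers
In-link 1: hub score = 11
In-link 2: hub score = 1
In-link 3: hub score = 4
In-link 4: hub score = 12
In-link 5: hub score = 8
In-link 6: hub score = 11
In-link 7: hub score = 10
Authority = 11 + 1 + 4 + 12 + 8 + 11 + 10 = 57

57


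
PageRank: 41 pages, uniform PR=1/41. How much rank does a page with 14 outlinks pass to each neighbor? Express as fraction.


Initial PR = 1/41 = 1/41
Outlinks = 14
Contribution per link = PR / outlinks
= 1/41 / 14
= 1/574

1/574


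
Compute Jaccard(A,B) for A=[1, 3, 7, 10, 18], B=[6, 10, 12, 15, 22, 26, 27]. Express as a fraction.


A intersect B = [10]
|A intersect B| = 1
A union B = [1, 3, 6, 7, 10, 12, 15, 18, 22, 26, 27]
|A union B| = 11
Jaccard = 1/11 = 1/11

1/11


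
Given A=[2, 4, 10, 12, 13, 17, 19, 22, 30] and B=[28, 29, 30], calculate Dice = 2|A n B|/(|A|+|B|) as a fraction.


A intersect B = [30]
|A intersect B| = 1
|A| = 9, |B| = 3
Dice = 2*1 / (9+3)
= 2 / 12 = 1/6

1/6


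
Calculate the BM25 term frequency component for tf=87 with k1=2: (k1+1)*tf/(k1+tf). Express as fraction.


BM25 TF component = (k1+1)*tf / (k1+tf)
k1 = 2, tf = 87
Numerator = (2+1)*87 = 261
Denominator = 2 + 87 = 89
= 261/89 = 261/89

261/89


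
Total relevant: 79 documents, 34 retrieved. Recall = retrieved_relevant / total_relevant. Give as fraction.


Recall = retrieved_relevant / total_relevant
= 34 / 79
= 34 / (34 + 45)
= 34/79

34/79


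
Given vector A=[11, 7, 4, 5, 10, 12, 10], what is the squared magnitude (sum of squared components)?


|A|^2 = sum of squared components
A[0]^2 = 11^2 = 121
A[1]^2 = 7^2 = 49
A[2]^2 = 4^2 = 16
A[3]^2 = 5^2 = 25
A[4]^2 = 10^2 = 100
A[5]^2 = 12^2 = 144
A[6]^2 = 10^2 = 100
Sum = 121 + 49 + 16 + 25 + 100 + 144 + 100 = 555

555


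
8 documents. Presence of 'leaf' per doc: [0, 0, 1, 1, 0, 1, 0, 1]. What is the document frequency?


Checking each document for 'leaf':
Doc 1: absent
Doc 2: absent
Doc 3: present
Doc 4: present
Doc 5: absent
Doc 6: present
Doc 7: absent
Doc 8: present
df = sum of presences = 0 + 0 + 1 + 1 + 0 + 1 + 0 + 1 = 4

4


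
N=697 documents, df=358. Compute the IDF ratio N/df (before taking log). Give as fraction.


IDF ratio = N / df
= 697 / 358
= 697/358

697/358


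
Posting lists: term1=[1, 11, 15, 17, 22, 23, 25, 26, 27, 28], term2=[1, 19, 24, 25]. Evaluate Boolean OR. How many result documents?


Boolean OR: find union of posting lists
term1 docs: [1, 11, 15, 17, 22, 23, 25, 26, 27, 28]
term2 docs: [1, 19, 24, 25]
Union: [1, 11, 15, 17, 19, 22, 23, 24, 25, 26, 27, 28]
|union| = 12

12


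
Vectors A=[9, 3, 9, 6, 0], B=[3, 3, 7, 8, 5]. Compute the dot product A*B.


Dot product = sum of element-wise products
A[0]*B[0] = 9*3 = 27
A[1]*B[1] = 3*3 = 9
A[2]*B[2] = 9*7 = 63
A[3]*B[3] = 6*8 = 48
A[4]*B[4] = 0*5 = 0
Sum = 27 + 9 + 63 + 48 + 0 = 147

147


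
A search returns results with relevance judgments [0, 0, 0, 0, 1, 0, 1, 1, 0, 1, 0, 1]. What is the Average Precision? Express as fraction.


Computing P@k for each relevant position:
Position 1: not relevant
Position 2: not relevant
Position 3: not relevant
Position 4: not relevant
Position 5: relevant, P@5 = 1/5 = 1/5
Position 6: not relevant
Position 7: relevant, P@7 = 2/7 = 2/7
Position 8: relevant, P@8 = 3/8 = 3/8
Position 9: not relevant
Position 10: relevant, P@10 = 4/10 = 2/5
Position 11: not relevant
Position 12: relevant, P@12 = 5/12 = 5/12
Sum of P@k = 1/5 + 2/7 + 3/8 + 2/5 + 5/12 = 1409/840
AP = 1409/840 / 5 = 1409/4200

1409/4200


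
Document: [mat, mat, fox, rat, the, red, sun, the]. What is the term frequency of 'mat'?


Document has 8 words
Scanning for 'mat':
Found at positions: [0, 1]
Count = 2

2


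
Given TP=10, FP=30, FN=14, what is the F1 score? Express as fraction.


F1 = 2 * P * R / (P + R)
P = TP/(TP+FP) = 10/40 = 1/4
R = TP/(TP+FN) = 10/24 = 5/12
2 * P * R = 2 * 1/4 * 5/12 = 5/24
P + R = 1/4 + 5/12 = 2/3
F1 = 5/24 / 2/3 = 5/16

5/16


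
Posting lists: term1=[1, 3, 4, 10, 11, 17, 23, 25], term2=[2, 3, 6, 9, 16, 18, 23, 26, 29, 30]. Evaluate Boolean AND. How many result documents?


Boolean AND: find intersection of posting lists
term1 docs: [1, 3, 4, 10, 11, 17, 23, 25]
term2 docs: [2, 3, 6, 9, 16, 18, 23, 26, 29, 30]
Intersection: [3, 23]
|intersection| = 2

2


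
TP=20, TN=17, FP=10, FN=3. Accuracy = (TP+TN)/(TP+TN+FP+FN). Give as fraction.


Accuracy = (TP + TN) / (TP + TN + FP + FN)
TP + TN = 20 + 17 = 37
Total = 20 + 17 + 10 + 3 = 50
Accuracy = 37 / 50 = 37/50

37/50


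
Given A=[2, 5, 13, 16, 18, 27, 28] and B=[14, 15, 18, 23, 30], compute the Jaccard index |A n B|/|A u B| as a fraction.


A intersect B = [18]
|A intersect B| = 1
A union B = [2, 5, 13, 14, 15, 16, 18, 23, 27, 28, 30]
|A union B| = 11
Jaccard = 1/11 = 1/11

1/11


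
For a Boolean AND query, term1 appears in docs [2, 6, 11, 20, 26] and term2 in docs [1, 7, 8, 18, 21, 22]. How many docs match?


Boolean AND: find intersection of posting lists
term1 docs: [2, 6, 11, 20, 26]
term2 docs: [1, 7, 8, 18, 21, 22]
Intersection: []
|intersection| = 0

0


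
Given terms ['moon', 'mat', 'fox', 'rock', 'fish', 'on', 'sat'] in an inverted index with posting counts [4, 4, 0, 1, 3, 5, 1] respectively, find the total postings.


Summing posting list sizes:
'moon': 4 postings
'mat': 4 postings
'fox': 0 postings
'rock': 1 postings
'fish': 3 postings
'on': 5 postings
'sat': 1 postings
Total = 4 + 4 + 0 + 1 + 3 + 5 + 1 = 18

18


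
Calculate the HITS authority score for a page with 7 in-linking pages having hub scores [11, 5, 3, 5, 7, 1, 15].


Authority = sum of hub scores of in-linkers
In-link 1: hub score = 11
In-link 2: hub score = 5
In-link 3: hub score = 3
In-link 4: hub score = 5
In-link 5: hub score = 7
In-link 6: hub score = 1
In-link 7: hub score = 15
Authority = 11 + 5 + 3 + 5 + 7 + 1 + 15 = 47

47


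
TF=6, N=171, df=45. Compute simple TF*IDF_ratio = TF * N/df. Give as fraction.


TF * (N/df)
= 6 * (171/45)
= 6 * 19/5
= 114/5

114/5


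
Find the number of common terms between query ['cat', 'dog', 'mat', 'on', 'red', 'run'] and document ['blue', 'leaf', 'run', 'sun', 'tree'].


Query terms: ['cat', 'dog', 'mat', 'on', 'red', 'run']
Document terms: ['blue', 'leaf', 'run', 'sun', 'tree']
Common terms: ['run']
Overlap count = 1

1


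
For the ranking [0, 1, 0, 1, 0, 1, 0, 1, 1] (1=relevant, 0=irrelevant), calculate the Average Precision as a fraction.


Computing P@k for each relevant position:
Position 1: not relevant
Position 2: relevant, P@2 = 1/2 = 1/2
Position 3: not relevant
Position 4: relevant, P@4 = 2/4 = 1/2
Position 5: not relevant
Position 6: relevant, P@6 = 3/6 = 1/2
Position 7: not relevant
Position 8: relevant, P@8 = 4/8 = 1/2
Position 9: relevant, P@9 = 5/9 = 5/9
Sum of P@k = 1/2 + 1/2 + 1/2 + 1/2 + 5/9 = 23/9
AP = 23/9 / 5 = 23/45

23/45


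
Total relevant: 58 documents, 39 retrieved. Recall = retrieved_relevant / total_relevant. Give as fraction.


Recall = retrieved_relevant / total_relevant
= 39 / 58
= 39 / (39 + 19)
= 39/58

39/58


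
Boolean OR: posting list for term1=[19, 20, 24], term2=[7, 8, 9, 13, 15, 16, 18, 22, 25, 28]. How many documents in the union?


Boolean OR: find union of posting lists
term1 docs: [19, 20, 24]
term2 docs: [7, 8, 9, 13, 15, 16, 18, 22, 25, 28]
Union: [7, 8, 9, 13, 15, 16, 18, 19, 20, 22, 24, 25, 28]
|union| = 13

13


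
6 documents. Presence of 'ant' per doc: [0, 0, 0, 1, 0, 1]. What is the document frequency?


Checking each document for 'ant':
Doc 1: absent
Doc 2: absent
Doc 3: absent
Doc 4: present
Doc 5: absent
Doc 6: present
df = sum of presences = 0 + 0 + 0 + 1 + 0 + 1 = 2

2


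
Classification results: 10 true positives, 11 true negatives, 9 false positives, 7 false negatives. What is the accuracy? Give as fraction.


Accuracy = (TP + TN) / (TP + TN + FP + FN)
TP + TN = 10 + 11 = 21
Total = 10 + 11 + 9 + 7 = 37
Accuracy = 21 / 37 = 21/37

21/37


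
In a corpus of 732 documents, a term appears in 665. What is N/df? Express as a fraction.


IDF ratio = N / df
= 732 / 665
= 732/665

732/665


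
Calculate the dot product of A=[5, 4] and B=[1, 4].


Dot product = sum of element-wise products
A[0]*B[0] = 5*1 = 5
A[1]*B[1] = 4*4 = 16
Sum = 5 + 16 = 21

21


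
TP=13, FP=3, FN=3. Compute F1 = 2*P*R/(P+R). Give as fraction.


F1 = 2 * P * R / (P + R)
P = TP/(TP+FP) = 13/16 = 13/16
R = TP/(TP+FN) = 13/16 = 13/16
2 * P * R = 2 * 13/16 * 13/16 = 169/128
P + R = 13/16 + 13/16 = 13/8
F1 = 169/128 / 13/8 = 13/16

13/16


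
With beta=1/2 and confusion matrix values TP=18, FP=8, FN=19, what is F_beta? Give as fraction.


P = TP/(TP+FP) = 18/26 = 9/13
R = TP/(TP+FN) = 18/37 = 18/37
beta^2 = 1/2^2 = 1/4
(1 + beta^2) = 5/4
Numerator = (1+beta^2)*P*R = 405/962
Denominator = beta^2*P + R = 9/52 + 18/37 = 1269/1924
F_beta = 30/47

30/47


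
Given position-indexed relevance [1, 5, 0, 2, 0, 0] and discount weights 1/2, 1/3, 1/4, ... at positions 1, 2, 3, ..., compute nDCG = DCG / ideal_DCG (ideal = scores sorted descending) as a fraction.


Position discount weights w_i = 1/(i+1) for i=1..6:
Weights = [1/2, 1/3, 1/4, 1/5, 1/6, 1/7]
Actual relevance: [1, 5, 0, 2, 0, 0]
DCG = 1/2 + 5/3 + 0/4 + 2/5 + 0/6 + 0/7 = 77/30
Ideal relevance (sorted desc): [5, 2, 1, 0, 0, 0]
Ideal DCG = 5/2 + 2/3 + 1/4 + 0/5 + 0/6 + 0/7 = 41/12
nDCG = DCG / ideal_DCG = 77/30 / 41/12 = 154/205

154/205


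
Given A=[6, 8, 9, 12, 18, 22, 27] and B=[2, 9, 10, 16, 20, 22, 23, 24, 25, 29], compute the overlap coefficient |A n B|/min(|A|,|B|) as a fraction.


A intersect B = [9, 22]
|A intersect B| = 2
min(|A|, |B|) = min(7, 10) = 7
Overlap = 2 / 7 = 2/7

2/7


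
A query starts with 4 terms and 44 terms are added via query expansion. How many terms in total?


Original terms: 4
Expansion terms: 44
Total = 4 + 44 = 48

48


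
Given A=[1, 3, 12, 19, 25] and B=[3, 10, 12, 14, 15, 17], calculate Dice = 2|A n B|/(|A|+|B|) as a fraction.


A intersect B = [3, 12]
|A intersect B| = 2
|A| = 5, |B| = 6
Dice = 2*2 / (5+6)
= 4 / 11 = 4/11

4/11


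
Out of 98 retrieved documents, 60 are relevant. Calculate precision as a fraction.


Precision = relevant_retrieved / total_retrieved
= 60 / 98
= 60 / (60 + 38)
= 30/49

30/49


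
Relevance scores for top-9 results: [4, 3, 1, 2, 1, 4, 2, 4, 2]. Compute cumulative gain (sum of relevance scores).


Cumulative Gain = sum of relevance scores
Position 1: rel=4, running sum=4
Position 2: rel=3, running sum=7
Position 3: rel=1, running sum=8
Position 4: rel=2, running sum=10
Position 5: rel=1, running sum=11
Position 6: rel=4, running sum=15
Position 7: rel=2, running sum=17
Position 8: rel=4, running sum=21
Position 9: rel=2, running sum=23
CG = 23

23


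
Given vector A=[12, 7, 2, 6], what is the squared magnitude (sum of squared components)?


|A|^2 = sum of squared components
A[0]^2 = 12^2 = 144
A[1]^2 = 7^2 = 49
A[2]^2 = 2^2 = 4
A[3]^2 = 6^2 = 36
Sum = 144 + 49 + 4 + 36 = 233

233


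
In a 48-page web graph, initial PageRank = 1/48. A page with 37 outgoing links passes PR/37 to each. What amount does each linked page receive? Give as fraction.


Initial PR = 1/48 = 1/48
Outlinks = 37
Contribution per link = PR / outlinks
= 1/48 / 37
= 1/1776

1/1776


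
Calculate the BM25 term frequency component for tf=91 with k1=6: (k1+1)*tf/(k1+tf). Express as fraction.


BM25 TF component = (k1+1)*tf / (k1+tf)
k1 = 6, tf = 91
Numerator = (6+1)*91 = 637
Denominator = 6 + 91 = 97
= 637/97 = 637/97

637/97


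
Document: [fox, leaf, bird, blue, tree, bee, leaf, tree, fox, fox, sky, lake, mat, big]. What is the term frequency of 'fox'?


Document has 14 words
Scanning for 'fox':
Found at positions: [0, 8, 9]
Count = 3

3


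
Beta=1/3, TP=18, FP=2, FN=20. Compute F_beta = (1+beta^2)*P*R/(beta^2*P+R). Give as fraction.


P = TP/(TP+FP) = 18/20 = 9/10
R = TP/(TP+FN) = 18/38 = 9/19
beta^2 = 1/3^2 = 1/9
(1 + beta^2) = 10/9
Numerator = (1+beta^2)*P*R = 9/19
Denominator = beta^2*P + R = 1/10 + 9/19 = 109/190
F_beta = 90/109

90/109


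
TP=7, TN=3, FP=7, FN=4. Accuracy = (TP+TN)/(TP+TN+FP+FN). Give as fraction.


Accuracy = (TP + TN) / (TP + TN + FP + FN)
TP + TN = 7 + 3 = 10
Total = 7 + 3 + 7 + 4 = 21
Accuracy = 10 / 21 = 10/21

10/21


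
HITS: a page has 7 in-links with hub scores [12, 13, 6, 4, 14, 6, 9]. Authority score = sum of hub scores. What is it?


Authority = sum of hub scores of in-linkers
In-link 1: hub score = 12
In-link 2: hub score = 13
In-link 3: hub score = 6
In-link 4: hub score = 4
In-link 5: hub score = 14
In-link 6: hub score = 6
In-link 7: hub score = 9
Authority = 12 + 13 + 6 + 4 + 14 + 6 + 9 = 64

64


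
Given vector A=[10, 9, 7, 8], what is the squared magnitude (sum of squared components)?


|A|^2 = sum of squared components
A[0]^2 = 10^2 = 100
A[1]^2 = 9^2 = 81
A[2]^2 = 7^2 = 49
A[3]^2 = 8^2 = 64
Sum = 100 + 81 + 49 + 64 = 294

294


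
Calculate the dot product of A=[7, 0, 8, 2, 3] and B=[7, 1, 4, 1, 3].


Dot product = sum of element-wise products
A[0]*B[0] = 7*7 = 49
A[1]*B[1] = 0*1 = 0
A[2]*B[2] = 8*4 = 32
A[3]*B[3] = 2*1 = 2
A[4]*B[4] = 3*3 = 9
Sum = 49 + 0 + 32 + 2 + 9 = 92

92


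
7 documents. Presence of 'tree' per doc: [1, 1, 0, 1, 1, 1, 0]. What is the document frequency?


Checking each document for 'tree':
Doc 1: present
Doc 2: present
Doc 3: absent
Doc 4: present
Doc 5: present
Doc 6: present
Doc 7: absent
df = sum of presences = 1 + 1 + 0 + 1 + 1 + 1 + 0 = 5

5


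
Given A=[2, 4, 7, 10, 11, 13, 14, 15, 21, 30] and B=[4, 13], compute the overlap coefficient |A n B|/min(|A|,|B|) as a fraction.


A intersect B = [4, 13]
|A intersect B| = 2
min(|A|, |B|) = min(10, 2) = 2
Overlap = 2 / 2 = 1

1


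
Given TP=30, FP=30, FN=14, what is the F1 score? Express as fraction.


F1 = 2 * P * R / (P + R)
P = TP/(TP+FP) = 30/60 = 1/2
R = TP/(TP+FN) = 30/44 = 15/22
2 * P * R = 2 * 1/2 * 15/22 = 15/22
P + R = 1/2 + 15/22 = 13/11
F1 = 15/22 / 13/11 = 15/26

15/26


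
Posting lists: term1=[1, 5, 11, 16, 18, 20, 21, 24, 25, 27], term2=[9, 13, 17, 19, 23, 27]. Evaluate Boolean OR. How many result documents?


Boolean OR: find union of posting lists
term1 docs: [1, 5, 11, 16, 18, 20, 21, 24, 25, 27]
term2 docs: [9, 13, 17, 19, 23, 27]
Union: [1, 5, 9, 11, 13, 16, 17, 18, 19, 20, 21, 23, 24, 25, 27]
|union| = 15

15


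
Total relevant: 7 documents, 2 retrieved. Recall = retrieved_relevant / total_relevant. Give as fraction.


Recall = retrieved_relevant / total_relevant
= 2 / 7
= 2 / (2 + 5)
= 2/7

2/7


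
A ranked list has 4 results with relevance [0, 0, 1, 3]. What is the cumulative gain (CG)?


Cumulative Gain = sum of relevance scores
Position 1: rel=0, running sum=0
Position 2: rel=0, running sum=0
Position 3: rel=1, running sum=1
Position 4: rel=3, running sum=4
CG = 4

4


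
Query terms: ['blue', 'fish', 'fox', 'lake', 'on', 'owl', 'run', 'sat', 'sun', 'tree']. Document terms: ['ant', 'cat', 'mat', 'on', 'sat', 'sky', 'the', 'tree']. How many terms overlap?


Query terms: ['blue', 'fish', 'fox', 'lake', 'on', 'owl', 'run', 'sat', 'sun', 'tree']
Document terms: ['ant', 'cat', 'mat', 'on', 'sat', 'sky', 'the', 'tree']
Common terms: ['on', 'sat', 'tree']
Overlap count = 3

3


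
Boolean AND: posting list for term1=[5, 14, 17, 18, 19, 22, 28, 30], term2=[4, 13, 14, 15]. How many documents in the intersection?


Boolean AND: find intersection of posting lists
term1 docs: [5, 14, 17, 18, 19, 22, 28, 30]
term2 docs: [4, 13, 14, 15]
Intersection: [14]
|intersection| = 1

1


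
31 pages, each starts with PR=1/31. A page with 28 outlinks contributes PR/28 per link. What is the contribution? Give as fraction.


Initial PR = 1/31 = 1/31
Outlinks = 28
Contribution per link = PR / outlinks
= 1/31 / 28
= 1/868

1/868


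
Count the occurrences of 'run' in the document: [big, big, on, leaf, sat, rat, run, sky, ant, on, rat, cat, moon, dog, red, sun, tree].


Document has 17 words
Scanning for 'run':
Found at positions: [6]
Count = 1

1


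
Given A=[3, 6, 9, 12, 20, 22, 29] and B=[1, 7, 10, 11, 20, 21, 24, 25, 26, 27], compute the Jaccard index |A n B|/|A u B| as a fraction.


A intersect B = [20]
|A intersect B| = 1
A union B = [1, 3, 6, 7, 9, 10, 11, 12, 20, 21, 22, 24, 25, 26, 27, 29]
|A union B| = 16
Jaccard = 1/16 = 1/16

1/16


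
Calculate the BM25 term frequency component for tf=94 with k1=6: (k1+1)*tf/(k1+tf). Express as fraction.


BM25 TF component = (k1+1)*tf / (k1+tf)
k1 = 6, tf = 94
Numerator = (6+1)*94 = 658
Denominator = 6 + 94 = 100
= 658/100 = 329/50

329/50


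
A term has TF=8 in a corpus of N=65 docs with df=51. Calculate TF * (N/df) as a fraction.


TF * (N/df)
= 8 * (65/51)
= 8 * 65/51
= 520/51

520/51


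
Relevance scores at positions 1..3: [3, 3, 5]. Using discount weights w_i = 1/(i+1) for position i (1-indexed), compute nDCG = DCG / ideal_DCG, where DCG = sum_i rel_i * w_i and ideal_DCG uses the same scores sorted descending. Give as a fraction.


Position discount weights w_i = 1/(i+1) for i=1..3:
Weights = [1/2, 1/3, 1/4]
Actual relevance: [3, 3, 5]
DCG = 3/2 + 3/3 + 5/4 = 15/4
Ideal relevance (sorted desc): [5, 3, 3]
Ideal DCG = 5/2 + 3/3 + 3/4 = 17/4
nDCG = DCG / ideal_DCG = 15/4 / 17/4 = 15/17

15/17


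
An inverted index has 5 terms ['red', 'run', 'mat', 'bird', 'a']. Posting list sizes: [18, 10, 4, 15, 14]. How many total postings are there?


Summing posting list sizes:
'red': 18 postings
'run': 10 postings
'mat': 4 postings
'bird': 15 postings
'a': 14 postings
Total = 18 + 10 + 4 + 15 + 14 = 61

61


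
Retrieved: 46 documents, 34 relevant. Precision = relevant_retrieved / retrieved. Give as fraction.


Precision = relevant_retrieved / total_retrieved
= 34 / 46
= 34 / (34 + 12)
= 17/23

17/23


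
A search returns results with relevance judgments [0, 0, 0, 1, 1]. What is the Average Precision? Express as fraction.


Computing P@k for each relevant position:
Position 1: not relevant
Position 2: not relevant
Position 3: not relevant
Position 4: relevant, P@4 = 1/4 = 1/4
Position 5: relevant, P@5 = 2/5 = 2/5
Sum of P@k = 1/4 + 2/5 = 13/20
AP = 13/20 / 2 = 13/40

13/40


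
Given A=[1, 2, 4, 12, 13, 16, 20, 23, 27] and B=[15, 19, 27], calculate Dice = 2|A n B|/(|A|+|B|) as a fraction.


A intersect B = [27]
|A intersect B| = 1
|A| = 9, |B| = 3
Dice = 2*1 / (9+3)
= 2 / 12 = 1/6

1/6


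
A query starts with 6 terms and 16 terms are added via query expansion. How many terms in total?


Original terms: 6
Expansion terms: 16
Total = 6 + 16 = 22

22


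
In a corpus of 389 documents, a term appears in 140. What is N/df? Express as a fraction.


IDF ratio = N / df
= 389 / 140
= 389/140

389/140


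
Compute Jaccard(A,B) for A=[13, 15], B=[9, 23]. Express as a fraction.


A intersect B = []
|A intersect B| = 0
A union B = [9, 13, 15, 23]
|A union B| = 4
Jaccard = 0/4 = 0

0


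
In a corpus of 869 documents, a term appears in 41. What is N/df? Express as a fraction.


IDF ratio = N / df
= 869 / 41
= 869/41

869/41


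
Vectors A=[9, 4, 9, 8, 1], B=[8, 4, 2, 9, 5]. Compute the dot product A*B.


Dot product = sum of element-wise products
A[0]*B[0] = 9*8 = 72
A[1]*B[1] = 4*4 = 16
A[2]*B[2] = 9*2 = 18
A[3]*B[3] = 8*9 = 72
A[4]*B[4] = 1*5 = 5
Sum = 72 + 16 + 18 + 72 + 5 = 183

183


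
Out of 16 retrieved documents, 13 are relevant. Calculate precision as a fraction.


Precision = relevant_retrieved / total_retrieved
= 13 / 16
= 13 / (13 + 3)
= 13/16

13/16


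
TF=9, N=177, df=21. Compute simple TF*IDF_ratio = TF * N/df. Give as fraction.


TF * (N/df)
= 9 * (177/21)
= 9 * 59/7
= 531/7

531/7


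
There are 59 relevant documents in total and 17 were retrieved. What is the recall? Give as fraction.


Recall = retrieved_relevant / total_relevant
= 17 / 59
= 17 / (17 + 42)
= 17/59

17/59


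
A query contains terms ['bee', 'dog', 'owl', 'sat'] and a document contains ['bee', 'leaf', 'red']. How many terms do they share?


Query terms: ['bee', 'dog', 'owl', 'sat']
Document terms: ['bee', 'leaf', 'red']
Common terms: ['bee']
Overlap count = 1

1


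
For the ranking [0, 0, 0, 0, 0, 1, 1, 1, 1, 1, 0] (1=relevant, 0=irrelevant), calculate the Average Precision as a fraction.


Computing P@k for each relevant position:
Position 1: not relevant
Position 2: not relevant
Position 3: not relevant
Position 4: not relevant
Position 5: not relevant
Position 6: relevant, P@6 = 1/6 = 1/6
Position 7: relevant, P@7 = 2/7 = 2/7
Position 8: relevant, P@8 = 3/8 = 3/8
Position 9: relevant, P@9 = 4/9 = 4/9
Position 10: relevant, P@10 = 5/10 = 1/2
Position 11: not relevant
Sum of P@k = 1/6 + 2/7 + 3/8 + 4/9 + 1/2 = 893/504
AP = 893/504 / 5 = 893/2520

893/2520


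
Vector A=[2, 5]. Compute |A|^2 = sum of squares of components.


|A|^2 = sum of squared components
A[0]^2 = 2^2 = 4
A[1]^2 = 5^2 = 25
Sum = 4 + 25 = 29

29


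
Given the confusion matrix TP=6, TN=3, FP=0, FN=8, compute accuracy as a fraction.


Accuracy = (TP + TN) / (TP + TN + FP + FN)
TP + TN = 6 + 3 = 9
Total = 6 + 3 + 0 + 8 = 17
Accuracy = 9 / 17 = 9/17

9/17


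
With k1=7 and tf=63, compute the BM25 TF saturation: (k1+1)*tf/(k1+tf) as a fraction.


BM25 TF component = (k1+1)*tf / (k1+tf)
k1 = 7, tf = 63
Numerator = (7+1)*63 = 504
Denominator = 7 + 63 = 70
= 504/70 = 36/5

36/5


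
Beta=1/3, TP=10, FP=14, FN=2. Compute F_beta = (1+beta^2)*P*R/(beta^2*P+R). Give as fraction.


P = TP/(TP+FP) = 10/24 = 5/12
R = TP/(TP+FN) = 10/12 = 5/6
beta^2 = 1/3^2 = 1/9
(1 + beta^2) = 10/9
Numerator = (1+beta^2)*P*R = 125/324
Denominator = beta^2*P + R = 5/108 + 5/6 = 95/108
F_beta = 25/57

25/57


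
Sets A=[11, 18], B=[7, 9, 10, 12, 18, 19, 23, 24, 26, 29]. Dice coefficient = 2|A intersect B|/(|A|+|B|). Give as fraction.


A intersect B = [18]
|A intersect B| = 1
|A| = 2, |B| = 10
Dice = 2*1 / (2+10)
= 2 / 12 = 1/6

1/6


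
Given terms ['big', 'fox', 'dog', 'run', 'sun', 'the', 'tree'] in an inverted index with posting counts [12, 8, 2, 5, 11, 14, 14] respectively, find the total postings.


Summing posting list sizes:
'big': 12 postings
'fox': 8 postings
'dog': 2 postings
'run': 5 postings
'sun': 11 postings
'the': 14 postings
'tree': 14 postings
Total = 12 + 8 + 2 + 5 + 11 + 14 + 14 = 66

66


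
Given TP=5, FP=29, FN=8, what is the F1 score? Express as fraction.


F1 = 2 * P * R / (P + R)
P = TP/(TP+FP) = 5/34 = 5/34
R = TP/(TP+FN) = 5/13 = 5/13
2 * P * R = 2 * 5/34 * 5/13 = 25/221
P + R = 5/34 + 5/13 = 235/442
F1 = 25/221 / 235/442 = 10/47

10/47


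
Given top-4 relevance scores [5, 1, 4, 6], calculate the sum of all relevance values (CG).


Cumulative Gain = sum of relevance scores
Position 1: rel=5, running sum=5
Position 2: rel=1, running sum=6
Position 3: rel=4, running sum=10
Position 4: rel=6, running sum=16
CG = 16

16


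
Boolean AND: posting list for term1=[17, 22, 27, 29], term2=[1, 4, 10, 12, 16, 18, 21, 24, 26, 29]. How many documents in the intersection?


Boolean AND: find intersection of posting lists
term1 docs: [17, 22, 27, 29]
term2 docs: [1, 4, 10, 12, 16, 18, 21, 24, 26, 29]
Intersection: [29]
|intersection| = 1

1


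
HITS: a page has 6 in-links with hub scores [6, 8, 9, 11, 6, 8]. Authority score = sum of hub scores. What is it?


Authority = sum of hub scores of in-linkers
In-link 1: hub score = 6
In-link 2: hub score = 8
In-link 3: hub score = 9
In-link 4: hub score = 11
In-link 5: hub score = 6
In-link 6: hub score = 8
Authority = 6 + 8 + 9 + 11 + 6 + 8 = 48

48


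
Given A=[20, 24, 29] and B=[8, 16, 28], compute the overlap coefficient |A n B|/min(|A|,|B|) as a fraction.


A intersect B = []
|A intersect B| = 0
min(|A|, |B|) = min(3, 3) = 3
Overlap = 0 / 3 = 0

0


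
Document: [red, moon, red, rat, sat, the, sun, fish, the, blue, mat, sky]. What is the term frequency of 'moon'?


Document has 12 words
Scanning for 'moon':
Found at positions: [1]
Count = 1

1


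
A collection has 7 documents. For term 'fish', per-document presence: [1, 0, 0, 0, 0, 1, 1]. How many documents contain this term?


Checking each document for 'fish':
Doc 1: present
Doc 2: absent
Doc 3: absent
Doc 4: absent
Doc 5: absent
Doc 6: present
Doc 7: present
df = sum of presences = 1 + 0 + 0 + 0 + 0 + 1 + 1 = 3

3


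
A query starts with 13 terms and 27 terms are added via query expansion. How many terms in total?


Original terms: 13
Expansion terms: 27
Total = 13 + 27 = 40

40


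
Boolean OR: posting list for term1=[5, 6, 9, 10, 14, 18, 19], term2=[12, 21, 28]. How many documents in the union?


Boolean OR: find union of posting lists
term1 docs: [5, 6, 9, 10, 14, 18, 19]
term2 docs: [12, 21, 28]
Union: [5, 6, 9, 10, 12, 14, 18, 19, 21, 28]
|union| = 10

10


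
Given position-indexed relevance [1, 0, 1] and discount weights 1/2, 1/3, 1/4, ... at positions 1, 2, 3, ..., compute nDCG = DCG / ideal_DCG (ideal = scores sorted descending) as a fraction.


Position discount weights w_i = 1/(i+1) for i=1..3:
Weights = [1/2, 1/3, 1/4]
Actual relevance: [1, 0, 1]
DCG = 1/2 + 0/3 + 1/4 = 3/4
Ideal relevance (sorted desc): [1, 1, 0]
Ideal DCG = 1/2 + 1/3 + 0/4 = 5/6
nDCG = DCG / ideal_DCG = 3/4 / 5/6 = 9/10

9/10


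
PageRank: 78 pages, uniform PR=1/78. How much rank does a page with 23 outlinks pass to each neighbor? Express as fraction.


Initial PR = 1/78 = 1/78
Outlinks = 23
Contribution per link = PR / outlinks
= 1/78 / 23
= 1/1794

1/1794


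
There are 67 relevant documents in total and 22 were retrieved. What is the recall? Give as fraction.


Recall = retrieved_relevant / total_relevant
= 22 / 67
= 22 / (22 + 45)
= 22/67

22/67


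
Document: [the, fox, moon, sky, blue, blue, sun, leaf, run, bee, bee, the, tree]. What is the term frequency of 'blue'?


Document has 13 words
Scanning for 'blue':
Found at positions: [4, 5]
Count = 2

2


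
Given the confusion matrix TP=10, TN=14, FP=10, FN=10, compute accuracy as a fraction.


Accuracy = (TP + TN) / (TP + TN + FP + FN)
TP + TN = 10 + 14 = 24
Total = 10 + 14 + 10 + 10 = 44
Accuracy = 24 / 44 = 6/11

6/11


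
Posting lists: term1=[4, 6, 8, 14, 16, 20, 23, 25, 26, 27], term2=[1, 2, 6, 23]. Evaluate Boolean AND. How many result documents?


Boolean AND: find intersection of posting lists
term1 docs: [4, 6, 8, 14, 16, 20, 23, 25, 26, 27]
term2 docs: [1, 2, 6, 23]
Intersection: [6, 23]
|intersection| = 2

2


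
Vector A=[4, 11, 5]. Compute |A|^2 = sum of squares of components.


|A|^2 = sum of squared components
A[0]^2 = 4^2 = 16
A[1]^2 = 11^2 = 121
A[2]^2 = 5^2 = 25
Sum = 16 + 121 + 25 = 162

162


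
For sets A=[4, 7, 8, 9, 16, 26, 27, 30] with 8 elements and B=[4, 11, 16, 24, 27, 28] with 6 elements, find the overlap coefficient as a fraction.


A intersect B = [4, 16, 27]
|A intersect B| = 3
min(|A|, |B|) = min(8, 6) = 6
Overlap = 3 / 6 = 1/2

1/2


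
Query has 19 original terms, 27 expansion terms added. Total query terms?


Original terms: 19
Expansion terms: 27
Total = 19 + 27 = 46

46


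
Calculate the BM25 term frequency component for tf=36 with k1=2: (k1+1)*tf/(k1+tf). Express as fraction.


BM25 TF component = (k1+1)*tf / (k1+tf)
k1 = 2, tf = 36
Numerator = (2+1)*36 = 108
Denominator = 2 + 36 = 38
= 108/38 = 54/19

54/19


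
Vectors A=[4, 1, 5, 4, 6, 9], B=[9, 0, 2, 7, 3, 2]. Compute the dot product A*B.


Dot product = sum of element-wise products
A[0]*B[0] = 4*9 = 36
A[1]*B[1] = 1*0 = 0
A[2]*B[2] = 5*2 = 10
A[3]*B[3] = 4*7 = 28
A[4]*B[4] = 6*3 = 18
A[5]*B[5] = 9*2 = 18
Sum = 36 + 0 + 10 + 28 + 18 + 18 = 110

110


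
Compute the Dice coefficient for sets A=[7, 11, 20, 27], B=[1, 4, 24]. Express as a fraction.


A intersect B = []
|A intersect B| = 0
|A| = 4, |B| = 3
Dice = 2*0 / (4+3)
= 0 / 7 = 0

0


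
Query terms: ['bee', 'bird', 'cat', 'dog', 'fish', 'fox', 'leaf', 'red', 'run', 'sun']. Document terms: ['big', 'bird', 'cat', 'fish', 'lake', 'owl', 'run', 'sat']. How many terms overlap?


Query terms: ['bee', 'bird', 'cat', 'dog', 'fish', 'fox', 'leaf', 'red', 'run', 'sun']
Document terms: ['big', 'bird', 'cat', 'fish', 'lake', 'owl', 'run', 'sat']
Common terms: ['bird', 'cat', 'fish', 'run']
Overlap count = 4

4


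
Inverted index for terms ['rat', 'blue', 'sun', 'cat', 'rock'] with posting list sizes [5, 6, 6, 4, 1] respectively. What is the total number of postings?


Summing posting list sizes:
'rat': 5 postings
'blue': 6 postings
'sun': 6 postings
'cat': 4 postings
'rock': 1 postings
Total = 5 + 6 + 6 + 4 + 1 = 22

22


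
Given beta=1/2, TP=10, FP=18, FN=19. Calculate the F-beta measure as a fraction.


P = TP/(TP+FP) = 10/28 = 5/14
R = TP/(TP+FN) = 10/29 = 10/29
beta^2 = 1/2^2 = 1/4
(1 + beta^2) = 5/4
Numerator = (1+beta^2)*P*R = 125/812
Denominator = beta^2*P + R = 5/56 + 10/29 = 705/1624
F_beta = 50/141

50/141


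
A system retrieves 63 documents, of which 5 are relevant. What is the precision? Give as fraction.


Precision = relevant_retrieved / total_retrieved
= 5 / 63
= 5 / (5 + 58)
= 5/63

5/63


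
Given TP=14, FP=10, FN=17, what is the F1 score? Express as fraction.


F1 = 2 * P * R / (P + R)
P = TP/(TP+FP) = 14/24 = 7/12
R = TP/(TP+FN) = 14/31 = 14/31
2 * P * R = 2 * 7/12 * 14/31 = 49/93
P + R = 7/12 + 14/31 = 385/372
F1 = 49/93 / 385/372 = 28/55

28/55


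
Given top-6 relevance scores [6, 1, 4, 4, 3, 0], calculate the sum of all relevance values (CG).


Cumulative Gain = sum of relevance scores
Position 1: rel=6, running sum=6
Position 2: rel=1, running sum=7
Position 3: rel=4, running sum=11
Position 4: rel=4, running sum=15
Position 5: rel=3, running sum=18
Position 6: rel=0, running sum=18
CG = 18

18


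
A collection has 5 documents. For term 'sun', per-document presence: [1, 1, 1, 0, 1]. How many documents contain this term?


Checking each document for 'sun':
Doc 1: present
Doc 2: present
Doc 3: present
Doc 4: absent
Doc 5: present
df = sum of presences = 1 + 1 + 1 + 0 + 1 = 4

4


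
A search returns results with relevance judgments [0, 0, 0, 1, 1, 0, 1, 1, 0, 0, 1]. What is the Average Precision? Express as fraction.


Computing P@k for each relevant position:
Position 1: not relevant
Position 2: not relevant
Position 3: not relevant
Position 4: relevant, P@4 = 1/4 = 1/4
Position 5: relevant, P@5 = 2/5 = 2/5
Position 6: not relevant
Position 7: relevant, P@7 = 3/7 = 3/7
Position 8: relevant, P@8 = 4/8 = 1/2
Position 9: not relevant
Position 10: not relevant
Position 11: relevant, P@11 = 5/11 = 5/11
Sum of P@k = 1/4 + 2/5 + 3/7 + 1/2 + 5/11 = 3131/1540
AP = 3131/1540 / 5 = 3131/7700

3131/7700


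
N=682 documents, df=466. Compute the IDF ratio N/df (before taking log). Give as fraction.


IDF ratio = N / df
= 682 / 466
= 341/233

341/233


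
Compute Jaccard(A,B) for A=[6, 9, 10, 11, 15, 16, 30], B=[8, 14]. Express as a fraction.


A intersect B = []
|A intersect B| = 0
A union B = [6, 8, 9, 10, 11, 14, 15, 16, 30]
|A union B| = 9
Jaccard = 0/9 = 0

0


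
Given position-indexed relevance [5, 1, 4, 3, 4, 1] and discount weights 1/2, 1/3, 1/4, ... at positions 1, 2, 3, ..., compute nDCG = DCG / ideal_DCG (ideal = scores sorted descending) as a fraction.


Position discount weights w_i = 1/(i+1) for i=1..6:
Weights = [1/2, 1/3, 1/4, 1/5, 1/6, 1/7]
Actual relevance: [5, 1, 4, 3, 4, 1]
DCG = 5/2 + 1/3 + 4/4 + 3/5 + 4/6 + 1/7 = 367/70
Ideal relevance (sorted desc): [5, 4, 4, 3, 1, 1]
Ideal DCG = 5/2 + 4/3 + 4/4 + 3/5 + 1/6 + 1/7 = 201/35
nDCG = DCG / ideal_DCG = 367/70 / 201/35 = 367/402

367/402


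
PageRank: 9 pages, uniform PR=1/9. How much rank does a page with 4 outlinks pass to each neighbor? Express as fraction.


Initial PR = 1/9 = 1/9
Outlinks = 4
Contribution per link = PR / outlinks
= 1/9 / 4
= 1/36

1/36


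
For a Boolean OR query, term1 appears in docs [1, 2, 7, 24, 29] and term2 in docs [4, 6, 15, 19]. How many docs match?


Boolean OR: find union of posting lists
term1 docs: [1, 2, 7, 24, 29]
term2 docs: [4, 6, 15, 19]
Union: [1, 2, 4, 6, 7, 15, 19, 24, 29]
|union| = 9

9


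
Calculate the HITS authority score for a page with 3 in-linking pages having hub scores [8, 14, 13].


Authority = sum of hub scores of in-linkers
In-link 1: hub score = 8
In-link 2: hub score = 14
In-link 3: hub score = 13
Authority = 8 + 14 + 13 = 35

35


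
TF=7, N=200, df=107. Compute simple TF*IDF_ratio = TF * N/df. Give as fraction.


TF * (N/df)
= 7 * (200/107)
= 7 * 200/107
= 1400/107

1400/107


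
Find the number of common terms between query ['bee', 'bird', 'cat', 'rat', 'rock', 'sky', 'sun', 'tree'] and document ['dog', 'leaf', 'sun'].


Query terms: ['bee', 'bird', 'cat', 'rat', 'rock', 'sky', 'sun', 'tree']
Document terms: ['dog', 'leaf', 'sun']
Common terms: ['sun']
Overlap count = 1

1


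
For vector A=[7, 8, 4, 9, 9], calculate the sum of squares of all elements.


|A|^2 = sum of squared components
A[0]^2 = 7^2 = 49
A[1]^2 = 8^2 = 64
A[2]^2 = 4^2 = 16
A[3]^2 = 9^2 = 81
A[4]^2 = 9^2 = 81
Sum = 49 + 64 + 16 + 81 + 81 = 291

291


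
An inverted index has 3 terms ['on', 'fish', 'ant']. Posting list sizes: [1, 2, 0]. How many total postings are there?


Summing posting list sizes:
'on': 1 postings
'fish': 2 postings
'ant': 0 postings
Total = 1 + 2 + 0 = 3

3


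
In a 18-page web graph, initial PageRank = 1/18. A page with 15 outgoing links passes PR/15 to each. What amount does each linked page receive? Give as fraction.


Initial PR = 1/18 = 1/18
Outlinks = 15
Contribution per link = PR / outlinks
= 1/18 / 15
= 1/270

1/270


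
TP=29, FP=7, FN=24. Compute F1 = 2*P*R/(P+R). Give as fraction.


F1 = 2 * P * R / (P + R)
P = TP/(TP+FP) = 29/36 = 29/36
R = TP/(TP+FN) = 29/53 = 29/53
2 * P * R = 2 * 29/36 * 29/53 = 841/954
P + R = 29/36 + 29/53 = 2581/1908
F1 = 841/954 / 2581/1908 = 58/89

58/89


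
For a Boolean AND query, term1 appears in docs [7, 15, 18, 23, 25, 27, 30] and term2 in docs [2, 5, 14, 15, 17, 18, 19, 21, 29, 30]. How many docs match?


Boolean AND: find intersection of posting lists
term1 docs: [7, 15, 18, 23, 25, 27, 30]
term2 docs: [2, 5, 14, 15, 17, 18, 19, 21, 29, 30]
Intersection: [15, 18, 30]
|intersection| = 3

3
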